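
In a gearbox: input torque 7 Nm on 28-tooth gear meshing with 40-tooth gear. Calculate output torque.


Given: N1 = 28, N2 = 40, T1 = 7 Nm
Using T2/T1 = N2/N1
T2 = T1 * N2 / N1
T2 = 7 * 40 / 28
T2 = 280 / 28
T2 = 10 Nm

10 Nm


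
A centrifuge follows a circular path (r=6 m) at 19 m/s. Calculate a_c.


Given: v = 19 m/s, r = 6 m
Using a_c = v^2 / r
a_c = 19^2 / 6
a_c = 361 / 6
a_c = 361/6 m/s^2

361/6 m/s^2


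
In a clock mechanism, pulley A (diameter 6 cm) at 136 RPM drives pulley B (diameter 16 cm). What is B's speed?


Given: D1 = 6 cm, w1 = 136 RPM, D2 = 16 cm
Using D1*w1 = D2*w2
w2 = D1*w1 / D2
w2 = 6*136 / 16
w2 = 816 / 16
w2 = 51 RPM

51 RPM


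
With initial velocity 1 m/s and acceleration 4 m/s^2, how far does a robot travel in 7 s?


Given: v0 = 1 m/s, a = 4 m/s^2, t = 7 s
Using s = v0*t + (1/2)*a*t^2
s = 1*7 + (1/2)*4*7^2
s = 7 + (1/2)*196
s = 7 + 98
s = 105

105 m


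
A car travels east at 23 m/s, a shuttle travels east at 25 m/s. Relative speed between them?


Given: v_A = 23 m/s east, v_B = 25 m/s east
Both move in the same direction; relative speed = |v_A - v_B|
|23 - 25| = |-2|
= 2 m/s

2 m/s


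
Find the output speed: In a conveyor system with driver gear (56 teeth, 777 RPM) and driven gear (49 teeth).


Given: N1 = 56 teeth, w1 = 777 RPM, N2 = 49 teeth
Using N1*w1 = N2*w2
w2 = N1*w1 / N2
w2 = 56*777 / 49
w2 = 43512 / 49
w2 = 888 RPM

888 RPM


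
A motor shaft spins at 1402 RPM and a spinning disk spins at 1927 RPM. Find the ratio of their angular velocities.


Given: RPM_A = 1402, RPM_B = 1927
omega = 2*pi*RPM/60, so omega_A/omega_B = RPM_A / RPM_B
omega_A/omega_B = 1402 / 1927
omega_A/omega_B = 1402/1927

1402/1927


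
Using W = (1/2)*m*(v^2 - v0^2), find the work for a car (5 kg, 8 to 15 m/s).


Given: m = 5 kg, v0 = 8 m/s, v = 15 m/s
Using W = (1/2)*m*(v^2 - v0^2)
v^2 = 15^2 = 225
v0^2 = 8^2 = 64
v^2 - v0^2 = 225 - 64 = 161
W = (1/2)*5*161 = 805/2 J

805/2 J


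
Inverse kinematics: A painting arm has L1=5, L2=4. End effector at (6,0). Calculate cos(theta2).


Given: L1 = 5, L2 = 4, target (x, y) = (6, 0)
Using cos(theta2) = (x^2 + y^2 - L1^2 - L2^2) / (2*L1*L2)
x^2 + y^2 = 6^2 + 0 = 36
L1^2 + L2^2 = 25 + 16 = 41
Numerator = 36 - 41 = -5
Denominator = 2*5*4 = 40
cos(theta2) = -5/40 = -1/8

-1/8


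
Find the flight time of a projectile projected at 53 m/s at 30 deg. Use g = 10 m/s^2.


Given: v0 = 53 m/s, theta = 30 deg, g = 10 m/s^2
sin(30) = 1/2
Using T = 2*v0*sin(theta) / g
T = 2*53*1/2 / 10
T = 53 / 10
T = 53/10 s

53/10 s


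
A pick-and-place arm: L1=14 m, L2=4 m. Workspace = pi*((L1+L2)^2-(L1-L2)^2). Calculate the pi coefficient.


Given: L1 = 14, L2 = 4
(L1+L2)^2 = (18)^2 = 324
(L1-L2)^2 = (10)^2 = 100
Difference = 324 - 100 = 224
This equals 4*L1*L2 = 4*14*4 = 224
Workspace area = 224*pi

224


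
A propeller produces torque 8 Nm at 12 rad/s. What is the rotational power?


Given: tau = 8 Nm, omega = 12 rad/s
Using P = tau * omega
P = 8 * 12
P = 96 W

96 W


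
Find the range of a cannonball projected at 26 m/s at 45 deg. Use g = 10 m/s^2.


Given: v0 = 26 m/s, theta = 45 deg, g = 10 m/s^2
sin(2*45) = sin(90) = 1
Using R = v0^2 * sin(2*theta) / g
R = 26^2 * 1 / 10
R = 676 / 10
R = 338/5 m

338/5 m


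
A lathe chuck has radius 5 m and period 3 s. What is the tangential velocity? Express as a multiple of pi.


Given: radius r = 5 m, period T = 3 s
Using v = 2*pi*r / T
v = 2*pi*5 / 3
v = 10*pi / 3
v = 10/3*pi m/s

10/3*pi m/s


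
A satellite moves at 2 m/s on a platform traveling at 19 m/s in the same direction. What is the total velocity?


Given: object velocity = 2 m/s, platform velocity = 19 m/s (same direction)
Using classical velocity addition: v_total = v_object + v_platform
v_total = 2 + 19
v_total = 21 m/s

21 m/s


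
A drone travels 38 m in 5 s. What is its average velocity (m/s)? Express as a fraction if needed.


Given: distance d = 38 m, time t = 5 s
Using v = d / t
v = 38 / 5
v = 38/5 m/s

38/5 m/s


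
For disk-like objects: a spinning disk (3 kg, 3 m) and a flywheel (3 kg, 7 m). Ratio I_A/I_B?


Given: M1=3 kg, R1=3 m, M2=3 kg, R2=7 m
For a disk: I = (1/2)*M*R^2, so I_A/I_B = (M1*R1^2)/(M2*R2^2)
M1*R1^2 = 3*9 = 27
M2*R2^2 = 3*49 = 147
I_A/I_B = 27/147 = 9/49

9/49


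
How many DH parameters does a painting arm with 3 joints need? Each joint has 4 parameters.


Given: 3 joints, 4 DH parameters per joint (d, theta, a, alpha)
Total DH parameters = number_of_joints * 4
Total = 3 * 4
Total = 12

12


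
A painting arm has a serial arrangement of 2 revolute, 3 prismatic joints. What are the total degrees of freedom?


Given: serial robot with 2 revolute, 3 prismatic joints
DOF contribution per joint type: revolute=1, prismatic=1, spherical=3, fixed=0
DOF = 2*1 + 3*1
DOF = 5

5


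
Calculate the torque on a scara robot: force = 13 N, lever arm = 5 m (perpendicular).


Given: F = 13 N, r = 5 m, angle = 90 deg (perpendicular)
Using tau = F * r * sin(90)
sin(90) = 1
tau = 13 * 5 * 1
tau = 65 Nm

65 Nm


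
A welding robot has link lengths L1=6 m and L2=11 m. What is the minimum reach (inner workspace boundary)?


Given: L1 = 6 m, L2 = 11 m
For a 2-link planar arm, min reach = |L1 - L2| (second link folded back)
Min reach = |6 - 11|
Min reach = 5 m

5 m


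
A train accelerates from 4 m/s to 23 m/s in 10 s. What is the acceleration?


Given: initial velocity v0 = 4 m/s, final velocity v = 23 m/s, time t = 10 s
Using a = (v - v0) / t
a = (23 - 4) / 10
a = 19 / 10
a = 19/10 m/s^2

19/10 m/s^2


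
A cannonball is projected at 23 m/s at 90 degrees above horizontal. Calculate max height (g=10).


Given: v0 = 23 m/s, theta = 90 deg, g = 10 m/s^2
sin^2(90) = 1
Using H = v0^2 * sin^2(theta) / (2*g)
H = 23^2 * 1 / (2*10)
H = 529 * 1 / 20
H = 529 / 20
H = 529/20 m

529/20 m


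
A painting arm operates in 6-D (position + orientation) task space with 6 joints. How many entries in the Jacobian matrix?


Given: task space dimension = 6, joints = 6
Jacobian is a 6 x 6 matrix
Total entries = rows * columns
Total = 6 * 6
Total = 36

36


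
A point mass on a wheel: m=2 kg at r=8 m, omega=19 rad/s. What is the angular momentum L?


Given: m = 2 kg, r = 8 m, omega = 19 rad/s
For a point mass: I = m*r^2
I = 2*8^2 = 2*64 = 128
L = I*omega = 128*19
L = 2432 kg*m^2/s

2432 kg*m^2/s


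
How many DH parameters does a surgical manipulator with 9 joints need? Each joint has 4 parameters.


Given: 9 joints, 4 DH parameters per joint (d, theta, a, alpha)
Total DH parameters = number_of_joints * 4
Total = 9 * 4
Total = 36

36


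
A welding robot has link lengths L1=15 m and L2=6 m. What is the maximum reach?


Given: L1 = 15 m, L2 = 6 m
For a 2-link planar arm, max reach = L1 + L2 (fully extended)
Max reach = 15 + 6
Max reach = 21 m

21 m


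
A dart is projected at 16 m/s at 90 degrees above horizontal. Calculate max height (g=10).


Given: v0 = 16 m/s, theta = 90 deg, g = 10 m/s^2
sin^2(90) = 1
Using H = v0^2 * sin^2(theta) / (2*g)
H = 16^2 * 1 / (2*10)
H = 256 * 1 / 20
H = 256 / 20
H = 64/5 m

64/5 m


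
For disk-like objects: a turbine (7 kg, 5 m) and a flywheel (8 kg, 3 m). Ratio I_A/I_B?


Given: M1=7 kg, R1=5 m, M2=8 kg, R2=3 m
For a disk: I = (1/2)*M*R^2, so I_A/I_B = (M1*R1^2)/(M2*R2^2)
M1*R1^2 = 7*25 = 175
M2*R2^2 = 8*9 = 72
I_A/I_B = 175/72 = 175/72

175/72


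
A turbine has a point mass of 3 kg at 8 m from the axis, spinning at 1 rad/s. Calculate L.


Given: m = 3 kg, r = 8 m, omega = 1 rad/s
For a point mass: I = m*r^2
I = 3*8^2 = 3*64 = 192
L = I*omega = 192*1
L = 192 kg*m^2/s

192 kg*m^2/s


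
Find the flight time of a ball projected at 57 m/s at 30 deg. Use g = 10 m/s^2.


Given: v0 = 57 m/s, theta = 30 deg, g = 10 m/s^2
sin(30) = 1/2
Using T = 2*v0*sin(theta) / g
T = 2*57*1/2 / 10
T = 57 / 10
T = 57/10 s

57/10 s


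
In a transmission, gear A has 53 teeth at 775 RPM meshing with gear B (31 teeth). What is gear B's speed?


Given: N1 = 53 teeth, w1 = 775 RPM, N2 = 31 teeth
Using N1*w1 = N2*w2
w2 = N1*w1 / N2
w2 = 53*775 / 31
w2 = 41075 / 31
w2 = 1325 RPM

1325 RPM


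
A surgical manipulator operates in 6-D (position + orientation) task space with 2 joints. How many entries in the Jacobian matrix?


Given: task space dimension = 6, joints = 2
Jacobian is a 6 x 2 matrix
Total entries = rows * columns
Total = 6 * 2
Total = 12

12


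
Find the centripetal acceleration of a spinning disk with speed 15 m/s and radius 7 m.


Given: v = 15 m/s, r = 7 m
Using a_c = v^2 / r
a_c = 15^2 / 7
a_c = 225 / 7
a_c = 225/7 m/s^2

225/7 m/s^2


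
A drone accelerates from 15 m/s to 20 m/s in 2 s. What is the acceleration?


Given: initial velocity v0 = 15 m/s, final velocity v = 20 m/s, time t = 2 s
Using a = (v - v0) / t
a = (20 - 15) / 2
a = 5 / 2
a = 5/2 m/s^2

5/2 m/s^2


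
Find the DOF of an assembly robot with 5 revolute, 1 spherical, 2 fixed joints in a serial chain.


Given: serial robot with 5 revolute, 1 spherical, 2 fixed joints
DOF contribution per joint type: revolute=1, prismatic=1, spherical=3, fixed=0
DOF = 5*1 + 1*3 + 2*0
DOF = 8

8


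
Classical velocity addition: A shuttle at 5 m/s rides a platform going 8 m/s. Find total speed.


Given: object velocity = 5 m/s, platform velocity = 8 m/s (same direction)
Using classical velocity addition: v_total = v_object + v_platform
v_total = 5 + 8
v_total = 13 m/s

13 m/s


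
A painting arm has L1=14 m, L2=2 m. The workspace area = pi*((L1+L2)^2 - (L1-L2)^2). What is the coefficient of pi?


Given: L1 = 14, L2 = 2
(L1+L2)^2 = (16)^2 = 256
(L1-L2)^2 = (12)^2 = 144
Difference = 256 - 144 = 112
This equals 4*L1*L2 = 4*14*2 = 112
Workspace area = 112*pi

112


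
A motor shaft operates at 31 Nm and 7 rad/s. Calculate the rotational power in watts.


Given: tau = 31 Nm, omega = 7 rad/s
Using P = tau * omega
P = 31 * 7
P = 217 W

217 W


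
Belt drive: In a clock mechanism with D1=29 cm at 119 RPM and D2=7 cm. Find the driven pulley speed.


Given: D1 = 29 cm, w1 = 119 RPM, D2 = 7 cm
Using D1*w1 = D2*w2
w2 = D1*w1 / D2
w2 = 29*119 / 7
w2 = 3451 / 7
w2 = 493 RPM

493 RPM


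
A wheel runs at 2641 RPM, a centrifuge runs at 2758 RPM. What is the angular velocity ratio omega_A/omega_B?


Given: RPM_A = 2641, RPM_B = 2758
omega = 2*pi*RPM/60, so omega_A/omega_B = RPM_A / RPM_B
omega_A/omega_B = 2641 / 2758
omega_A/omega_B = 2641/2758

2641/2758


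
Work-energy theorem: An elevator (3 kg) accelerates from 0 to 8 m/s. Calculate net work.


Given: m = 3 kg, v0 = 0 m/s, v = 8 m/s
Using W = (1/2)*m*(v^2 - v0^2)
v^2 = 8^2 = 64
v0^2 = 0^2 = 0
v^2 - v0^2 = 64 - 0 = 64
W = (1/2)*3*64 = 96 J

96 J


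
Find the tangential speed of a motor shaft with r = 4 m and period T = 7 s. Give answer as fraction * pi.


Given: radius r = 4 m, period T = 7 s
Using v = 2*pi*r / T
v = 2*pi*4 / 7
v = 8*pi / 7
v = 8/7*pi m/s

8/7*pi m/s


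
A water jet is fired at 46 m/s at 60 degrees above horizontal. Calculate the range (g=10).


Given: v0 = 46 m/s, theta = 60 deg, g = 10 m/s^2
sin(2*60) = sin(120) = sqrt(3)/2
Using R = v0^2 * sin(2*theta) / g
R = 46^2 * (sqrt(3)/2) / 10
R = 2116 * sqrt(3) / 20
R = 529/5*sqrt(3) m

529/5*sqrt(3) m


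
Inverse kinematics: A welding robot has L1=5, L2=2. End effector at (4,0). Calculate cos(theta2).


Given: L1 = 5, L2 = 2, target (x, y) = (4, 0)
Using cos(theta2) = (x^2 + y^2 - L1^2 - L2^2) / (2*L1*L2)
x^2 + y^2 = 4^2 + 0 = 16
L1^2 + L2^2 = 25 + 4 = 29
Numerator = 16 - 29 = -13
Denominator = 2*5*2 = 20
cos(theta2) = -13/20 = -13/20

-13/20


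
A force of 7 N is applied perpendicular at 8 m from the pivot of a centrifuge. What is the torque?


Given: F = 7 N, r = 8 m, angle = 90 deg (perpendicular)
Using tau = F * r * sin(90)
sin(90) = 1
tau = 7 * 8 * 1
tau = 56 Nm

56 Nm


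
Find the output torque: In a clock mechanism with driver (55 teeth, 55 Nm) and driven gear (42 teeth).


Given: N1 = 55, N2 = 42, T1 = 55 Nm
Using T2/T1 = N2/N1
T2 = T1 * N2 / N1
T2 = 55 * 42 / 55
T2 = 2310 / 55
T2 = 42 Nm

42 Nm


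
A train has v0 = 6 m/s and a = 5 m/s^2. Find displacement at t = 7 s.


Given: v0 = 6 m/s, a = 5 m/s^2, t = 7 s
Using s = v0*t + (1/2)*a*t^2
s = 6*7 + (1/2)*5*7^2
s = 42 + (1/2)*245
s = 42 + 245/2
s = 329/2

329/2 m


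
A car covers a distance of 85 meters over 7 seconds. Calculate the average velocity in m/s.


Given: distance d = 85 m, time t = 7 s
Using v = d / t
v = 85 / 7
v = 85/7 m/s

85/7 m/s


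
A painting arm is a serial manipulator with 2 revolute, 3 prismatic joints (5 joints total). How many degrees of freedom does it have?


Given: serial robot with 2 revolute, 3 prismatic joints
DOF contribution per joint type: revolute=1, prismatic=1, spherical=3, fixed=0
DOF = 2*1 + 3*1
DOF = 5

5


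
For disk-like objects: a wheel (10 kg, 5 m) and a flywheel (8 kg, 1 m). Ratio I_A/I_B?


Given: M1=10 kg, R1=5 m, M2=8 kg, R2=1 m
For a disk: I = (1/2)*M*R^2, so I_A/I_B = (M1*R1^2)/(M2*R2^2)
M1*R1^2 = 10*25 = 250
M2*R2^2 = 8*1 = 8
I_A/I_B = 250/8 = 125/4

125/4


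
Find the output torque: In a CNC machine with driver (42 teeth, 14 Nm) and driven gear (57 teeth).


Given: N1 = 42, N2 = 57, T1 = 14 Nm
Using T2/T1 = N2/N1
T2 = T1 * N2 / N1
T2 = 14 * 57 / 42
T2 = 798 / 42
T2 = 19 Nm

19 Nm


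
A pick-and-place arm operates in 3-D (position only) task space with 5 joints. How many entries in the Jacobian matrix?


Given: task space dimension = 3, joints = 5
Jacobian is a 3 x 5 matrix
Total entries = rows * columns
Total = 3 * 5
Total = 15

15


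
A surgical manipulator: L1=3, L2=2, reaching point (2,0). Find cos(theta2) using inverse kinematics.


Given: L1 = 3, L2 = 2, target (x, y) = (2, 0)
Using cos(theta2) = (x^2 + y^2 - L1^2 - L2^2) / (2*L1*L2)
x^2 + y^2 = 2^2 + 0 = 4
L1^2 + L2^2 = 9 + 4 = 13
Numerator = 4 - 13 = -9
Denominator = 2*3*2 = 12
cos(theta2) = -9/12 = -3/4

-3/4


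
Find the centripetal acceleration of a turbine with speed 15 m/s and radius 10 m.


Given: v = 15 m/s, r = 10 m
Using a_c = v^2 / r
a_c = 15^2 / 10
a_c = 225 / 10
a_c = 45/2 m/s^2

45/2 m/s^2


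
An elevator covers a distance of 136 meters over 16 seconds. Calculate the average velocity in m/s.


Given: distance d = 136 m, time t = 16 s
Using v = d / t
v = 136 / 16
v = 17/2 m/s

17/2 m/s


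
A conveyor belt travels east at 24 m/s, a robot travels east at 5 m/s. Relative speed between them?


Given: v_A = 24 m/s east, v_B = 5 m/s east
Both move in the same direction; relative speed = |v_A - v_B|
|24 - 5| = |19|
= 19 m/s

19 m/s


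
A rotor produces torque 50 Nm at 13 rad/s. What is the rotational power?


Given: tau = 50 Nm, omega = 13 rad/s
Using P = tau * omega
P = 50 * 13
P = 650 W

650 W


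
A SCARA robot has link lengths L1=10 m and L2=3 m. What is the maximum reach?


Given: L1 = 10 m, L2 = 3 m
For a 2-link planar arm, max reach = L1 + L2 (fully extended)
Max reach = 10 + 3
Max reach = 13 m

13 m


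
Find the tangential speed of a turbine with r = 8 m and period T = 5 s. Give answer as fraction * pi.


Given: radius r = 8 m, period T = 5 s
Using v = 2*pi*r / T
v = 2*pi*8 / 5
v = 16*pi / 5
v = 16/5*pi m/s

16/5*pi m/s


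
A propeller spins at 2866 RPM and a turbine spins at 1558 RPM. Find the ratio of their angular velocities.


Given: RPM_A = 2866, RPM_B = 1558
omega = 2*pi*RPM/60, so omega_A/omega_B = RPM_A / RPM_B
omega_A/omega_B = 2866 / 1558
omega_A/omega_B = 1433/779

1433/779


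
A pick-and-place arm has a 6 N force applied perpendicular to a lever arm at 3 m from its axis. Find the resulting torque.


Given: F = 6 N, r = 3 m, angle = 90 deg (perpendicular)
Using tau = F * r * sin(90)
sin(90) = 1
tau = 6 * 3 * 1
tau = 18 Nm

18 Nm


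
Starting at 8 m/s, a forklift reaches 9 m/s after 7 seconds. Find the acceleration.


Given: initial velocity v0 = 8 m/s, final velocity v = 9 m/s, time t = 7 s
Using a = (v - v0) / t
a = (9 - 8) / 7
a = 1 / 7
a = 1/7 m/s^2

1/7 m/s^2


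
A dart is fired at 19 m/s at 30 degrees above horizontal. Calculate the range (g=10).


Given: v0 = 19 m/s, theta = 30 deg, g = 10 m/s^2
sin(2*30) = sin(60) = sqrt(3)/2
Using R = v0^2 * sin(2*theta) / g
R = 19^2 * (sqrt(3)/2) / 10
R = 361 * sqrt(3) / 20
R = 361/20*sqrt(3) m

361/20*sqrt(3) m


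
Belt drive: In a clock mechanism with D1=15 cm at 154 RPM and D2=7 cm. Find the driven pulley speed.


Given: D1 = 15 cm, w1 = 154 RPM, D2 = 7 cm
Using D1*w1 = D2*w2
w2 = D1*w1 / D2
w2 = 15*154 / 7
w2 = 2310 / 7
w2 = 330 RPM

330 RPM


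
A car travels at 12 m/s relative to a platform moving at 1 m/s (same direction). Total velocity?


Given: object velocity = 12 m/s, platform velocity = 1 m/s (same direction)
Using classical velocity addition: v_total = v_object + v_platform
v_total = 12 + 1
v_total = 13 m/s

13 m/s


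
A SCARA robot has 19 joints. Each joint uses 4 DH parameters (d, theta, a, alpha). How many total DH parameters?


Given: 19 joints, 4 DH parameters per joint (d, theta, a, alpha)
Total DH parameters = number_of_joints * 4
Total = 19 * 4
Total = 76

76


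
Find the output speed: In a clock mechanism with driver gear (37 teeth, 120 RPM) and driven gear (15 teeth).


Given: N1 = 37 teeth, w1 = 120 RPM, N2 = 15 teeth
Using N1*w1 = N2*w2
w2 = N1*w1 / N2
w2 = 37*120 / 15
w2 = 4440 / 15
w2 = 296 RPM

296 RPM


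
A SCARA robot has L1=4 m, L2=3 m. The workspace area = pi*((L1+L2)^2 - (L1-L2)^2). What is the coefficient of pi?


Given: L1 = 4, L2 = 3
(L1+L2)^2 = (7)^2 = 49
(L1-L2)^2 = (1)^2 = 1
Difference = 49 - 1 = 48
This equals 4*L1*L2 = 4*4*3 = 48
Workspace area = 48*pi

48


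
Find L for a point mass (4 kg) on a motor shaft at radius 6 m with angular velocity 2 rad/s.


Given: m = 4 kg, r = 6 m, omega = 2 rad/s
For a point mass: I = m*r^2
I = 4*6^2 = 4*36 = 144
L = I*omega = 144*2
L = 288 kg*m^2/s

288 kg*m^2/s


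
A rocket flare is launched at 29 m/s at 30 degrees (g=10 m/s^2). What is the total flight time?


Given: v0 = 29 m/s, theta = 30 deg, g = 10 m/s^2
sin(30) = 1/2
Using T = 2*v0*sin(theta) / g
T = 2*29*1/2 / 10
T = 29 / 10
T = 29/10 s

29/10 s


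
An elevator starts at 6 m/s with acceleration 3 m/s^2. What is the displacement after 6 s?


Given: v0 = 6 m/s, a = 3 m/s^2, t = 6 s
Using s = v0*t + (1/2)*a*t^2
s = 6*6 + (1/2)*3*6^2
s = 36 + (1/2)*108
s = 36 + 54
s = 90

90 m


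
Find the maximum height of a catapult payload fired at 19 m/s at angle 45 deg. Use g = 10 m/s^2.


Given: v0 = 19 m/s, theta = 45 deg, g = 10 m/s^2
sin^2(45) = 1/2
Using H = v0^2 * sin^2(theta) / (2*g)
H = 19^2 * 1/2 / (2*10)
H = 361 * 1/2 / 20
H = 361/2 / 20
H = 361/40 m

361/40 m


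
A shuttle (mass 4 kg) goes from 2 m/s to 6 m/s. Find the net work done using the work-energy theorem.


Given: m = 4 kg, v0 = 2 m/s, v = 6 m/s
Using W = (1/2)*m*(v^2 - v0^2)
v^2 = 6^2 = 36
v0^2 = 2^2 = 4
v^2 - v0^2 = 36 - 4 = 32
W = (1/2)*4*32 = 64 J

64 J


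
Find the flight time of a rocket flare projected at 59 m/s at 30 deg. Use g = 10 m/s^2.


Given: v0 = 59 m/s, theta = 30 deg, g = 10 m/s^2
sin(30) = 1/2
Using T = 2*v0*sin(theta) / g
T = 2*59*1/2 / 10
T = 59 / 10
T = 59/10 s

59/10 s


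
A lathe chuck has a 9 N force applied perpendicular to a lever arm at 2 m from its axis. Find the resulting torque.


Given: F = 9 N, r = 2 m, angle = 90 deg (perpendicular)
Using tau = F * r * sin(90)
sin(90) = 1
tau = 9 * 2 * 1
tau = 18 Nm

18 Nm


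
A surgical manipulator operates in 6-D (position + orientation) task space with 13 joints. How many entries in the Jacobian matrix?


Given: task space dimension = 6, joints = 13
Jacobian is a 6 x 13 matrix
Total entries = rows * columns
Total = 6 * 13
Total = 78

78


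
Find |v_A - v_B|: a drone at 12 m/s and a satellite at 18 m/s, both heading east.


Given: v_A = 12 m/s east, v_B = 18 m/s east
Both move in the same direction; relative speed = |v_A - v_B|
|12 - 18| = |-6|
= 6 m/s

6 m/s


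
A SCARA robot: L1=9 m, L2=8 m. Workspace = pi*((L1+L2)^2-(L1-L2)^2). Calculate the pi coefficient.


Given: L1 = 9, L2 = 8
(L1+L2)^2 = (17)^2 = 289
(L1-L2)^2 = (1)^2 = 1
Difference = 289 - 1 = 288
This equals 4*L1*L2 = 4*9*8 = 288
Workspace area = 288*pi

288


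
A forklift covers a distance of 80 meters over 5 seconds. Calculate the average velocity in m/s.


Given: distance d = 80 m, time t = 5 s
Using v = d / t
v = 80 / 5
v = 16 m/s

16 m/s


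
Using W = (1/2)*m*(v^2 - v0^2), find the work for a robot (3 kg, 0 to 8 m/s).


Given: m = 3 kg, v0 = 0 m/s, v = 8 m/s
Using W = (1/2)*m*(v^2 - v0^2)
v^2 = 8^2 = 64
v0^2 = 0^2 = 0
v^2 - v0^2 = 64 - 0 = 64
W = (1/2)*3*64 = 96 J

96 J


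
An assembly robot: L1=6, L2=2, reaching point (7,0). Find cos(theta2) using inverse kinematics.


Given: L1 = 6, L2 = 2, target (x, y) = (7, 0)
Using cos(theta2) = (x^2 + y^2 - L1^2 - L2^2) / (2*L1*L2)
x^2 + y^2 = 7^2 + 0 = 49
L1^2 + L2^2 = 36 + 4 = 40
Numerator = 49 - 40 = 9
Denominator = 2*6*2 = 24
cos(theta2) = 9/24 = 3/8

3/8


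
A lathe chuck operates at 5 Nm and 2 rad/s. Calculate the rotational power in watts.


Given: tau = 5 Nm, omega = 2 rad/s
Using P = tau * omega
P = 5 * 2
P = 10 W

10 W


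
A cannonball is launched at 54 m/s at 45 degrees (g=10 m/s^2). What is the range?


Given: v0 = 54 m/s, theta = 45 deg, g = 10 m/s^2
sin(2*45) = sin(90) = 1
Using R = v0^2 * sin(2*theta) / g
R = 54^2 * 1 / 10
R = 2916 / 10
R = 1458/5 m

1458/5 m


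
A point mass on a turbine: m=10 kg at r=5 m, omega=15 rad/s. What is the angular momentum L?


Given: m = 10 kg, r = 5 m, omega = 15 rad/s
For a point mass: I = m*r^2
I = 10*5^2 = 10*25 = 250
L = I*omega = 250*15
L = 3750 kg*m^2/s

3750 kg*m^2/s


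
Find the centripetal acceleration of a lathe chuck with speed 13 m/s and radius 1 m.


Given: v = 13 m/s, r = 1 m
Using a_c = v^2 / r
a_c = 13^2 / 1
a_c = 169 / 1
a_c = 169 m/s^2

169 m/s^2


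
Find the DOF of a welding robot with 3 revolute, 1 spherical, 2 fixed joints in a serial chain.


Given: serial robot with 3 revolute, 1 spherical, 2 fixed joints
DOF contribution per joint type: revolute=1, prismatic=1, spherical=3, fixed=0
DOF = 3*1 + 1*3 + 2*0
DOF = 6

6


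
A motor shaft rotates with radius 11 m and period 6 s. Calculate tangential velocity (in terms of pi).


Given: radius r = 11 m, period T = 6 s
Using v = 2*pi*r / T
v = 2*pi*11 / 6
v = 22*pi / 6
v = 11/3*pi m/s

11/3*pi m/s


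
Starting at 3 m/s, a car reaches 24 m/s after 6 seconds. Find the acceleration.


Given: initial velocity v0 = 3 m/s, final velocity v = 24 m/s, time t = 6 s
Using a = (v - v0) / t
a = (24 - 3) / 6
a = 21 / 6
a = 7/2 m/s^2

7/2 m/s^2


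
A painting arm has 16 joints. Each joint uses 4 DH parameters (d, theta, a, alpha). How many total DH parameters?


Given: 16 joints, 4 DH parameters per joint (d, theta, a, alpha)
Total DH parameters = number_of_joints * 4
Total = 16 * 4
Total = 64

64


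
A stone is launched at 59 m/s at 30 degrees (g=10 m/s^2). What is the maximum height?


Given: v0 = 59 m/s, theta = 30 deg, g = 10 m/s^2
sin^2(30) = 1/4
Using H = v0^2 * sin^2(theta) / (2*g)
H = 59^2 * 1/4 / (2*10)
H = 3481 * 1/4 / 20
H = 3481/4 / 20
H = 3481/80 m

3481/80 m


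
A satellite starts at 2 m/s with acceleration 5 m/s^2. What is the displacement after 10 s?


Given: v0 = 2 m/s, a = 5 m/s^2, t = 10 s
Using s = v0*t + (1/2)*a*t^2
s = 2*10 + (1/2)*5*10^2
s = 20 + (1/2)*500
s = 20 + 250
s = 270

270 m


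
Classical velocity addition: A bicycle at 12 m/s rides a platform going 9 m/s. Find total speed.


Given: object velocity = 12 m/s, platform velocity = 9 m/s (same direction)
Using classical velocity addition: v_total = v_object + v_platform
v_total = 12 + 9
v_total = 21 m/s

21 m/s


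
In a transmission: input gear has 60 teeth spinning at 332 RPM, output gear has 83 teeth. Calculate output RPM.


Given: N1 = 60 teeth, w1 = 332 RPM, N2 = 83 teeth
Using N1*w1 = N2*w2
w2 = N1*w1 / N2
w2 = 60*332 / 83
w2 = 19920 / 83
w2 = 240 RPM

240 RPM


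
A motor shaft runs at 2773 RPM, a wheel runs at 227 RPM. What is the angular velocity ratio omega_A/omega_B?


Given: RPM_A = 2773, RPM_B = 227
omega = 2*pi*RPM/60, so omega_A/omega_B = RPM_A / RPM_B
omega_A/omega_B = 2773 / 227
omega_A/omega_B = 2773/227

2773/227


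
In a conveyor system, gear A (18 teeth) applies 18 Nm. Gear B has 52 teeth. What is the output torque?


Given: N1 = 18, N2 = 52, T1 = 18 Nm
Using T2/T1 = N2/N1
T2 = T1 * N2 / N1
T2 = 18 * 52 / 18
T2 = 936 / 18
T2 = 52 Nm

52 Nm


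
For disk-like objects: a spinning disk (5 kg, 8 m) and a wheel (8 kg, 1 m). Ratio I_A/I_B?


Given: M1=5 kg, R1=8 m, M2=8 kg, R2=1 m
For a disk: I = (1/2)*M*R^2, so I_A/I_B = (M1*R1^2)/(M2*R2^2)
M1*R1^2 = 5*64 = 320
M2*R2^2 = 8*1 = 8
I_A/I_B = 320/8 = 40

40


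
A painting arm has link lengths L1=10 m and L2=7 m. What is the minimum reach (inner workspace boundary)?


Given: L1 = 10 m, L2 = 7 m
For a 2-link planar arm, min reach = |L1 - L2| (second link folded back)
Min reach = |10 - 7|
Min reach = 3 m

3 m


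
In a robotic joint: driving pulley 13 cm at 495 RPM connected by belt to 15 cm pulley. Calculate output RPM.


Given: D1 = 13 cm, w1 = 495 RPM, D2 = 15 cm
Using D1*w1 = D2*w2
w2 = D1*w1 / D2
w2 = 13*495 / 15
w2 = 6435 / 15
w2 = 429 RPM

429 RPM


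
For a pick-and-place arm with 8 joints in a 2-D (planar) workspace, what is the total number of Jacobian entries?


Given: task space dimension = 2, joints = 8
Jacobian is a 2 x 8 matrix
Total entries = rows * columns
Total = 2 * 8
Total = 16

16


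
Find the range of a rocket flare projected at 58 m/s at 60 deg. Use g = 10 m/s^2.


Given: v0 = 58 m/s, theta = 60 deg, g = 10 m/s^2
sin(2*60) = sin(120) = sqrt(3)/2
Using R = v0^2 * sin(2*theta) / g
R = 58^2 * (sqrt(3)/2) / 10
R = 3364 * sqrt(3) / 20
R = 841/5*sqrt(3) m

841/5*sqrt(3) m


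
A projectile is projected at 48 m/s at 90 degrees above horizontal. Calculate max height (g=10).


Given: v0 = 48 m/s, theta = 90 deg, g = 10 m/s^2
sin^2(90) = 1
Using H = v0^2 * sin^2(theta) / (2*g)
H = 48^2 * 1 / (2*10)
H = 2304 * 1 / 20
H = 2304 / 20
H = 576/5 m

576/5 m


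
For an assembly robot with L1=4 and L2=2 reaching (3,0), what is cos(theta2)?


Given: L1 = 4, L2 = 2, target (x, y) = (3, 0)
Using cos(theta2) = (x^2 + y^2 - L1^2 - L2^2) / (2*L1*L2)
x^2 + y^2 = 3^2 + 0 = 9
L1^2 + L2^2 = 16 + 4 = 20
Numerator = 9 - 20 = -11
Denominator = 2*4*2 = 16
cos(theta2) = -11/16 = -11/16

-11/16


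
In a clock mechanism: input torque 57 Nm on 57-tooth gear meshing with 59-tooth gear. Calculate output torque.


Given: N1 = 57, N2 = 59, T1 = 57 Nm
Using T2/T1 = N2/N1
T2 = T1 * N2 / N1
T2 = 57 * 59 / 57
T2 = 3363 / 57
T2 = 59 Nm

59 Nm


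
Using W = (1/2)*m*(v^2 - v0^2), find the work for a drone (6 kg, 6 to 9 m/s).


Given: m = 6 kg, v0 = 6 m/s, v = 9 m/s
Using W = (1/2)*m*(v^2 - v0^2)
v^2 = 9^2 = 81
v0^2 = 6^2 = 36
v^2 - v0^2 = 81 - 36 = 45
W = (1/2)*6*45 = 135 J

135 J


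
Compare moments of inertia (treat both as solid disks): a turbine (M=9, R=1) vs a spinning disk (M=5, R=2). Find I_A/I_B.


Given: M1=9 kg, R1=1 m, M2=5 kg, R2=2 m
For a disk: I = (1/2)*M*R^2, so I_A/I_B = (M1*R1^2)/(M2*R2^2)
M1*R1^2 = 9*1 = 9
M2*R2^2 = 5*4 = 20
I_A/I_B = 9/20 = 9/20

9/20


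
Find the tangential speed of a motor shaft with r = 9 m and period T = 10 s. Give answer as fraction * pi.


Given: radius r = 9 m, period T = 10 s
Using v = 2*pi*r / T
v = 2*pi*9 / 10
v = 18*pi / 10
v = 9/5*pi m/s

9/5*pi m/s


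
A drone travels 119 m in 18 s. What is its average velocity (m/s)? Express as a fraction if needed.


Given: distance d = 119 m, time t = 18 s
Using v = d / t
v = 119 / 18
v = 119/18 m/s

119/18 m/s


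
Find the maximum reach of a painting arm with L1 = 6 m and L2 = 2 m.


Given: L1 = 6 m, L2 = 2 m
For a 2-link planar arm, max reach = L1 + L2 (fully extended)
Max reach = 6 + 2
Max reach = 8 m

8 m


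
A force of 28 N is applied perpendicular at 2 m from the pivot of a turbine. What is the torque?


Given: F = 28 N, r = 2 m, angle = 90 deg (perpendicular)
Using tau = F * r * sin(90)
sin(90) = 1
tau = 28 * 2 * 1
tau = 56 Nm

56 Nm


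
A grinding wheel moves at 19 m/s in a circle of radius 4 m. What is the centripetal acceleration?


Given: v = 19 m/s, r = 4 m
Using a_c = v^2 / r
a_c = 19^2 / 4
a_c = 361 / 4
a_c = 361/4 m/s^2

361/4 m/s^2


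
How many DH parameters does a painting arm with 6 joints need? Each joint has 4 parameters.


Given: 6 joints, 4 DH parameters per joint (d, theta, a, alpha)
Total DH parameters = number_of_joints * 4
Total = 6 * 4
Total = 24

24


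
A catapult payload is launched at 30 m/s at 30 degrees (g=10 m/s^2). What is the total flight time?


Given: v0 = 30 m/s, theta = 30 deg, g = 10 m/s^2
sin(30) = 1/2
Using T = 2*v0*sin(theta) / g
T = 2*30*1/2 / 10
T = 30 / 10
T = 3 s

3 s


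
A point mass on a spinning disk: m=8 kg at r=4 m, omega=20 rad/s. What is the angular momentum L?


Given: m = 8 kg, r = 4 m, omega = 20 rad/s
For a point mass: I = m*r^2
I = 8*4^2 = 8*16 = 128
L = I*omega = 128*20
L = 2560 kg*m^2/s

2560 kg*m^2/s


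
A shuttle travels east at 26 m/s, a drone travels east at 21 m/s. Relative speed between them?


Given: v_A = 26 m/s east, v_B = 21 m/s east
Both move in the same direction; relative speed = |v_A - v_B|
|26 - 21| = |5|
= 5 m/s

5 m/s


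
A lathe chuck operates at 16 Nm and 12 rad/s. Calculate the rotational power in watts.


Given: tau = 16 Nm, omega = 12 rad/s
Using P = tau * omega
P = 16 * 12
P = 192 W

192 W


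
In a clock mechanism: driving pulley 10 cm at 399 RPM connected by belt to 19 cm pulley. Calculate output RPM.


Given: D1 = 10 cm, w1 = 399 RPM, D2 = 19 cm
Using D1*w1 = D2*w2
w2 = D1*w1 / D2
w2 = 10*399 / 19
w2 = 3990 / 19
w2 = 210 RPM

210 RPM


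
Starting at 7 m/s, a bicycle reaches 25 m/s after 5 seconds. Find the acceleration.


Given: initial velocity v0 = 7 m/s, final velocity v = 25 m/s, time t = 5 s
Using a = (v - v0) / t
a = (25 - 7) / 5
a = 18 / 5
a = 18/5 m/s^2

18/5 m/s^2


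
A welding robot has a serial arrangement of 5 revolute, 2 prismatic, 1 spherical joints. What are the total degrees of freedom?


Given: serial robot with 5 revolute, 2 prismatic, 1 spherical joints
DOF contribution per joint type: revolute=1, prismatic=1, spherical=3, fixed=0
DOF = 5*1 + 2*1 + 1*3
DOF = 10

10


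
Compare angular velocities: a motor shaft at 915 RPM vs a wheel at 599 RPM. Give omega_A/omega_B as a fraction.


Given: RPM_A = 915, RPM_B = 599
omega = 2*pi*RPM/60, so omega_A/omega_B = RPM_A / RPM_B
omega_A/omega_B = 915 / 599
omega_A/omega_B = 915/599

915/599


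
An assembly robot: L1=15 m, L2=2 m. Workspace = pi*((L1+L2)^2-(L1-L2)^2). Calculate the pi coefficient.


Given: L1 = 15, L2 = 2
(L1+L2)^2 = (17)^2 = 289
(L1-L2)^2 = (13)^2 = 169
Difference = 289 - 169 = 120
This equals 4*L1*L2 = 4*15*2 = 120
Workspace area = 120*pi

120


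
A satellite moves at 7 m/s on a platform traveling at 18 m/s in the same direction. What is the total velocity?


Given: object velocity = 7 m/s, platform velocity = 18 m/s (same direction)
Using classical velocity addition: v_total = v_object + v_platform
v_total = 7 + 18
v_total = 25 m/s

25 m/s


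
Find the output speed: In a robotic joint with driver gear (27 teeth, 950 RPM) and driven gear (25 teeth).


Given: N1 = 27 teeth, w1 = 950 RPM, N2 = 25 teeth
Using N1*w1 = N2*w2
w2 = N1*w1 / N2
w2 = 27*950 / 25
w2 = 25650 / 25
w2 = 1026 RPM

1026 RPM


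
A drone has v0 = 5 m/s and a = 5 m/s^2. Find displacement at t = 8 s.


Given: v0 = 5 m/s, a = 5 m/s^2, t = 8 s
Using s = v0*t + (1/2)*a*t^2
s = 5*8 + (1/2)*5*8^2
s = 40 + (1/2)*320
s = 40 + 160
s = 200

200 m


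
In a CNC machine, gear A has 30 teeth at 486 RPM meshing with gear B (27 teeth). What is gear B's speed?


Given: N1 = 30 teeth, w1 = 486 RPM, N2 = 27 teeth
Using N1*w1 = N2*w2
w2 = N1*w1 / N2
w2 = 30*486 / 27
w2 = 14580 / 27
w2 = 540 RPM

540 RPM


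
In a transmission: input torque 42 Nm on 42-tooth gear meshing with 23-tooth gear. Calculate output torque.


Given: N1 = 42, N2 = 23, T1 = 42 Nm
Using T2/T1 = N2/N1
T2 = T1 * N2 / N1
T2 = 42 * 23 / 42
T2 = 966 / 42
T2 = 23 Nm

23 Nm


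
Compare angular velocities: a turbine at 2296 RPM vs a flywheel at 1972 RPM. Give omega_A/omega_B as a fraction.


Given: RPM_A = 2296, RPM_B = 1972
omega = 2*pi*RPM/60, so omega_A/omega_B = RPM_A / RPM_B
omega_A/omega_B = 2296 / 1972
omega_A/omega_B = 574/493

574/493


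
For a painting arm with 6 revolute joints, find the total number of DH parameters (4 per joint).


Given: 6 joints, 4 DH parameters per joint (d, theta, a, alpha)
Total DH parameters = number_of_joints * 4
Total = 6 * 4
Total = 24

24


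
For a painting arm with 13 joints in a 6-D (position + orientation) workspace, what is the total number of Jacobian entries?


Given: task space dimension = 6, joints = 13
Jacobian is a 6 x 13 matrix
Total entries = rows * columns
Total = 6 * 13
Total = 78

78


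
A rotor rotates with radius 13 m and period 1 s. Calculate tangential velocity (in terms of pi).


Given: radius r = 13 m, period T = 1 s
Using v = 2*pi*r / T
v = 2*pi*13 / 1
v = 26*pi / 1
v = 26*pi m/s

26*pi m/s


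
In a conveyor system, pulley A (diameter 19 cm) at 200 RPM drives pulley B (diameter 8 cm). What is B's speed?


Given: D1 = 19 cm, w1 = 200 RPM, D2 = 8 cm
Using D1*w1 = D2*w2
w2 = D1*w1 / D2
w2 = 19*200 / 8
w2 = 3800 / 8
w2 = 475 RPM

475 RPM


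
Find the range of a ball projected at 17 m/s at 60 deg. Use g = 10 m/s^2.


Given: v0 = 17 m/s, theta = 60 deg, g = 10 m/s^2
sin(2*60) = sin(120) = sqrt(3)/2
Using R = v0^2 * sin(2*theta) / g
R = 17^2 * (sqrt(3)/2) / 10
R = 289 * sqrt(3) / 20
R = 289/20*sqrt(3) m

289/20*sqrt(3) m


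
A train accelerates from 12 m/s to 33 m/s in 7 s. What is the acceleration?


Given: initial velocity v0 = 12 m/s, final velocity v = 33 m/s, time t = 7 s
Using a = (v - v0) / t
a = (33 - 12) / 7
a = 21 / 7
a = 3 m/s^2

3 m/s^2


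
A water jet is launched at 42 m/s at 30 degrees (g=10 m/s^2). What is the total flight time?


Given: v0 = 42 m/s, theta = 30 deg, g = 10 m/s^2
sin(30) = 1/2
Using T = 2*v0*sin(theta) / g
T = 2*42*1/2 / 10
T = 42 / 10
T = 21/5 s

21/5 s


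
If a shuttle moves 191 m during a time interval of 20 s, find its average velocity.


Given: distance d = 191 m, time t = 20 s
Using v = d / t
v = 191 / 20
v = 191/20 m/s

191/20 m/s


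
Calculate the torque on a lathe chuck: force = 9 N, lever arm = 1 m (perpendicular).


Given: F = 9 N, r = 1 m, angle = 90 deg (perpendicular)
Using tau = F * r * sin(90)
sin(90) = 1
tau = 9 * 1 * 1
tau = 9 Nm

9 Nm


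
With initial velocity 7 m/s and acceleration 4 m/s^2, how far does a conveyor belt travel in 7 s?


Given: v0 = 7 m/s, a = 4 m/s^2, t = 7 s
Using s = v0*t + (1/2)*a*t^2
s = 7*7 + (1/2)*4*7^2
s = 49 + (1/2)*196
s = 49 + 98
s = 147

147 m


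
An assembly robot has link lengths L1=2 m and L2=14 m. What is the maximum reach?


Given: L1 = 2 m, L2 = 14 m
For a 2-link planar arm, max reach = L1 + L2 (fully extended)
Max reach = 2 + 14
Max reach = 16 m

16 m


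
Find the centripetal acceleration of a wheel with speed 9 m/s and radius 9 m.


Given: v = 9 m/s, r = 9 m
Using a_c = v^2 / r
a_c = 9^2 / 9
a_c = 81 / 9
a_c = 9 m/s^2

9 m/s^2


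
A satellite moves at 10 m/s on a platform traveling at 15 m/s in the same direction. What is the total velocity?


Given: object velocity = 10 m/s, platform velocity = 15 m/s (same direction)
Using classical velocity addition: v_total = v_object + v_platform
v_total = 10 + 15
v_total = 25 m/s

25 m/s


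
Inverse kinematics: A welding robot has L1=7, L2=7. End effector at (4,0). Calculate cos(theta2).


Given: L1 = 7, L2 = 7, target (x, y) = (4, 0)
Using cos(theta2) = (x^2 + y^2 - L1^2 - L2^2) / (2*L1*L2)
x^2 + y^2 = 4^2 + 0 = 16
L1^2 + L2^2 = 49 + 49 = 98
Numerator = 16 - 98 = -82
Denominator = 2*7*7 = 98
cos(theta2) = -82/98 = -41/49

-41/49


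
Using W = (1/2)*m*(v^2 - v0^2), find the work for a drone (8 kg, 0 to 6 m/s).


Given: m = 8 kg, v0 = 0 m/s, v = 6 m/s
Using W = (1/2)*m*(v^2 - v0^2)
v^2 = 6^2 = 36
v0^2 = 0^2 = 0
v^2 - v0^2 = 36 - 0 = 36
W = (1/2)*8*36 = 144 J

144 J


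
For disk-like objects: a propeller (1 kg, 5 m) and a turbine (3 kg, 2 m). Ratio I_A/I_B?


Given: M1=1 kg, R1=5 m, M2=3 kg, R2=2 m
For a disk: I = (1/2)*M*R^2, so I_A/I_B = (M1*R1^2)/(M2*R2^2)
M1*R1^2 = 1*25 = 25
M2*R2^2 = 3*4 = 12
I_A/I_B = 25/12 = 25/12

25/12


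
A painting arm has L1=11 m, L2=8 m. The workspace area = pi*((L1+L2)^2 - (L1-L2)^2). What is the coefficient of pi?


Given: L1 = 11, L2 = 8
(L1+L2)^2 = (19)^2 = 361
(L1-L2)^2 = (3)^2 = 9
Difference = 361 - 9 = 352
This equals 4*L1*L2 = 4*11*8 = 352
Workspace area = 352*pi

352


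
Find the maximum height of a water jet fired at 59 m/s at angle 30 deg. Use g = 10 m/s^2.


Given: v0 = 59 m/s, theta = 30 deg, g = 10 m/s^2
sin^2(30) = 1/4
Using H = v0^2 * sin^2(theta) / (2*g)
H = 59^2 * 1/4 / (2*10)
H = 3481 * 1/4 / 20
H = 3481/4 / 20
H = 3481/80 m

3481/80 m


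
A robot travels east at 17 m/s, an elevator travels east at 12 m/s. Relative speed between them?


Given: v_A = 17 m/s east, v_B = 12 m/s east
Both move in the same direction; relative speed = |v_A - v_B|
|17 - 12| = |5|
= 5 m/s

5 m/s


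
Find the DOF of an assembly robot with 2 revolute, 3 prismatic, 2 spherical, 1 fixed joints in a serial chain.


Given: serial robot with 2 revolute, 3 prismatic, 2 spherical, 1 fixed joints
DOF contribution per joint type: revolute=1, prismatic=1, spherical=3, fixed=0
DOF = 2*1 + 3*1 + 2*3 + 1*0
DOF = 11

11


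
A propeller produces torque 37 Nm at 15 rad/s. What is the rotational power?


Given: tau = 37 Nm, omega = 15 rad/s
Using P = tau * omega
P = 37 * 15
P = 555 W

555 W


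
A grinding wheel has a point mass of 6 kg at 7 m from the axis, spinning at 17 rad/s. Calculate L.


Given: m = 6 kg, r = 7 m, omega = 17 rad/s
For a point mass: I = m*r^2
I = 6*7^2 = 6*49 = 294
L = I*omega = 294*17
L = 4998 kg*m^2/s

4998 kg*m^2/s


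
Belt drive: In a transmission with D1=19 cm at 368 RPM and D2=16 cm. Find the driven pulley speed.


Given: D1 = 19 cm, w1 = 368 RPM, D2 = 16 cm
Using D1*w1 = D2*w2
w2 = D1*w1 / D2
w2 = 19*368 / 16
w2 = 6992 / 16
w2 = 437 RPM

437 RPM


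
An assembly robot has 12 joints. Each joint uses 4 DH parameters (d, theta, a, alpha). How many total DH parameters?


Given: 12 joints, 4 DH parameters per joint (d, theta, a, alpha)
Total DH parameters = number_of_joints * 4
Total = 12 * 4
Total = 48

48


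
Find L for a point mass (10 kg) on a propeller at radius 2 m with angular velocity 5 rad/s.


Given: m = 10 kg, r = 2 m, omega = 5 rad/s
For a point mass: I = m*r^2
I = 10*2^2 = 10*4 = 40
L = I*omega = 40*5
L = 200 kg*m^2/s

200 kg*m^2/s


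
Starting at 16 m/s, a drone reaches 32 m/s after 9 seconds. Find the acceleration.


Given: initial velocity v0 = 16 m/s, final velocity v = 32 m/s, time t = 9 s
Using a = (v - v0) / t
a = (32 - 16) / 9
a = 16 / 9
a = 16/9 m/s^2

16/9 m/s^2


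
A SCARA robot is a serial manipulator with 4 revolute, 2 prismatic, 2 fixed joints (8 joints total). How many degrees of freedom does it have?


Given: serial robot with 4 revolute, 2 prismatic, 2 fixed joints
DOF contribution per joint type: revolute=1, prismatic=1, spherical=3, fixed=0
DOF = 4*1 + 2*1 + 2*0
DOF = 6

6


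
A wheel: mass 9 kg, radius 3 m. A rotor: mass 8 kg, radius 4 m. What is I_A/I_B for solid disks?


Given: M1=9 kg, R1=3 m, M2=8 kg, R2=4 m
For a disk: I = (1/2)*M*R^2, so I_A/I_B = (M1*R1^2)/(M2*R2^2)
M1*R1^2 = 9*9 = 81
M2*R2^2 = 8*16 = 128
I_A/I_B = 81/128 = 81/128

81/128
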